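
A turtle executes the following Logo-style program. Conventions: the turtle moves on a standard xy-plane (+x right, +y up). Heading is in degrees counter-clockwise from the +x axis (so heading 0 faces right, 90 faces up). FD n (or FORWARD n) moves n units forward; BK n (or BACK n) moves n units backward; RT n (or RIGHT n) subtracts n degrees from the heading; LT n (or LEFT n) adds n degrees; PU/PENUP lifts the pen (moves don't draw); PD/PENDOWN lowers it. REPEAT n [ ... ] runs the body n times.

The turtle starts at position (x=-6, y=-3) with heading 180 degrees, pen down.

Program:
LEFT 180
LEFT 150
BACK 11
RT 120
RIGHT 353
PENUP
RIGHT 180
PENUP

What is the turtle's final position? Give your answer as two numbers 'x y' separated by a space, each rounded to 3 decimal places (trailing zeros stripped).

Executing turtle program step by step:
Start: pos=(-6,-3), heading=180, pen down
LT 180: heading 180 -> 0
LT 150: heading 0 -> 150
BK 11: (-6,-3) -> (3.526,-8.5) [heading=150, draw]
RT 120: heading 150 -> 30
RT 353: heading 30 -> 37
PU: pen up
RT 180: heading 37 -> 217
PU: pen up
Final: pos=(3.526,-8.5), heading=217, 1 segment(s) drawn

Answer: 3.526 -8.5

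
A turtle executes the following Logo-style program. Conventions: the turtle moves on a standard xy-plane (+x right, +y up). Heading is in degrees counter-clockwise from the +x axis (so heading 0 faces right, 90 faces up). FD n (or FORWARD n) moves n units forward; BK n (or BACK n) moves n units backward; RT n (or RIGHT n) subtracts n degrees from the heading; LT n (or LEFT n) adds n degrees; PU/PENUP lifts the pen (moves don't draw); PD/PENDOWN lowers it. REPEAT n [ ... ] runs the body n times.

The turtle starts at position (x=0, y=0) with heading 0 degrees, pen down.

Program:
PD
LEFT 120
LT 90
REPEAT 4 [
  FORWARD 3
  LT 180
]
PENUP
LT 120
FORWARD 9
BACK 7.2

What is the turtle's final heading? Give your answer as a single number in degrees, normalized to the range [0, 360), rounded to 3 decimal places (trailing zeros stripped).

Executing turtle program step by step:
Start: pos=(0,0), heading=0, pen down
PD: pen down
LT 120: heading 0 -> 120
LT 90: heading 120 -> 210
REPEAT 4 [
  -- iteration 1/4 --
  FD 3: (0,0) -> (-2.598,-1.5) [heading=210, draw]
  LT 180: heading 210 -> 30
  -- iteration 2/4 --
  FD 3: (-2.598,-1.5) -> (0,0) [heading=30, draw]
  LT 180: heading 30 -> 210
  -- iteration 3/4 --
  FD 3: (0,0) -> (-2.598,-1.5) [heading=210, draw]
  LT 180: heading 210 -> 30
  -- iteration 4/4 --
  FD 3: (-2.598,-1.5) -> (0,0) [heading=30, draw]
  LT 180: heading 30 -> 210
]
PU: pen up
LT 120: heading 210 -> 330
FD 9: (0,0) -> (7.794,-4.5) [heading=330, move]
BK 7.2: (7.794,-4.5) -> (1.559,-0.9) [heading=330, move]
Final: pos=(1.559,-0.9), heading=330, 4 segment(s) drawn

Answer: 330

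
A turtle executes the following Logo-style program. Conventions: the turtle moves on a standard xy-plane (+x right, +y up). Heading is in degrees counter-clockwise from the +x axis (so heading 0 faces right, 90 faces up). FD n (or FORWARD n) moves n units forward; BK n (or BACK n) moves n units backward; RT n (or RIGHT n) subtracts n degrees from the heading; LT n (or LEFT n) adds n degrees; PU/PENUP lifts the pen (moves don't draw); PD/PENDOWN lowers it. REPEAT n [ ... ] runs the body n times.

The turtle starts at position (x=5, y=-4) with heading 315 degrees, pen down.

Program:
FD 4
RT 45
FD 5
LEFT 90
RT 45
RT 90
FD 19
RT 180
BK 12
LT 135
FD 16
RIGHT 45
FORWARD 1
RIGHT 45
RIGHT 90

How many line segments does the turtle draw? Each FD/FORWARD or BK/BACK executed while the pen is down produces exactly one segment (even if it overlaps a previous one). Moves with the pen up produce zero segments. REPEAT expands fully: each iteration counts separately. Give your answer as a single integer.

Answer: 6

Derivation:
Executing turtle program step by step:
Start: pos=(5,-4), heading=315, pen down
FD 4: (5,-4) -> (7.828,-6.828) [heading=315, draw]
RT 45: heading 315 -> 270
FD 5: (7.828,-6.828) -> (7.828,-11.828) [heading=270, draw]
LT 90: heading 270 -> 0
RT 45: heading 0 -> 315
RT 90: heading 315 -> 225
FD 19: (7.828,-11.828) -> (-5.607,-25.263) [heading=225, draw]
RT 180: heading 225 -> 45
BK 12: (-5.607,-25.263) -> (-14.092,-33.749) [heading=45, draw]
LT 135: heading 45 -> 180
FD 16: (-14.092,-33.749) -> (-30.092,-33.749) [heading=180, draw]
RT 45: heading 180 -> 135
FD 1: (-30.092,-33.749) -> (-30.799,-33.042) [heading=135, draw]
RT 45: heading 135 -> 90
RT 90: heading 90 -> 0
Final: pos=(-30.799,-33.042), heading=0, 6 segment(s) drawn
Segments drawn: 6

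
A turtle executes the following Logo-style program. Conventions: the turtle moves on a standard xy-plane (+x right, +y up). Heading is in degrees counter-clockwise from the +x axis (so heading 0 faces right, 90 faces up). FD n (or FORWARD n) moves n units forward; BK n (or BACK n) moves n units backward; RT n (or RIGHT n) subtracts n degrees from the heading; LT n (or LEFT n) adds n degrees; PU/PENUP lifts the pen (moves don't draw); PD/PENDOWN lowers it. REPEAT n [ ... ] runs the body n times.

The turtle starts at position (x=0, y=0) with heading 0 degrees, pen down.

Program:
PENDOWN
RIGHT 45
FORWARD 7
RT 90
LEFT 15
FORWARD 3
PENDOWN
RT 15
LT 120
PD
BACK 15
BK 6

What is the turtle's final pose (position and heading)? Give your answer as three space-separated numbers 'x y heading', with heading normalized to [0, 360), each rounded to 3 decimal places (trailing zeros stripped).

Executing turtle program step by step:
Start: pos=(0,0), heading=0, pen down
PD: pen down
RT 45: heading 0 -> 315
FD 7: (0,0) -> (4.95,-4.95) [heading=315, draw]
RT 90: heading 315 -> 225
LT 15: heading 225 -> 240
FD 3: (4.95,-4.95) -> (3.45,-7.548) [heading=240, draw]
PD: pen down
RT 15: heading 240 -> 225
LT 120: heading 225 -> 345
PD: pen down
BK 15: (3.45,-7.548) -> (-11.039,-3.666) [heading=345, draw]
BK 6: (-11.039,-3.666) -> (-16.835,-2.113) [heading=345, draw]
Final: pos=(-16.835,-2.113), heading=345, 4 segment(s) drawn

Answer: -16.835 -2.113 345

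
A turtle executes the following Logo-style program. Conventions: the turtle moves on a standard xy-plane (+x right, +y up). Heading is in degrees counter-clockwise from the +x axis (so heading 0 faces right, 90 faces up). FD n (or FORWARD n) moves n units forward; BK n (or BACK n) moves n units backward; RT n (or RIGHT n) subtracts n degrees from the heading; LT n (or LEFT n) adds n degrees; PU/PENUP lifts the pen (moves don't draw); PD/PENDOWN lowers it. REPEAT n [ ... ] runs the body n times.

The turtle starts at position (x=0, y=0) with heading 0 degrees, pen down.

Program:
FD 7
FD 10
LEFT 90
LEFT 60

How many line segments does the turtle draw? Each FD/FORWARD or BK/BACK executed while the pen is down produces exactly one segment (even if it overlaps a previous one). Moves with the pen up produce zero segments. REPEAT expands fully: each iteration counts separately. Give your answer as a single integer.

Answer: 2

Derivation:
Executing turtle program step by step:
Start: pos=(0,0), heading=0, pen down
FD 7: (0,0) -> (7,0) [heading=0, draw]
FD 10: (7,0) -> (17,0) [heading=0, draw]
LT 90: heading 0 -> 90
LT 60: heading 90 -> 150
Final: pos=(17,0), heading=150, 2 segment(s) drawn
Segments drawn: 2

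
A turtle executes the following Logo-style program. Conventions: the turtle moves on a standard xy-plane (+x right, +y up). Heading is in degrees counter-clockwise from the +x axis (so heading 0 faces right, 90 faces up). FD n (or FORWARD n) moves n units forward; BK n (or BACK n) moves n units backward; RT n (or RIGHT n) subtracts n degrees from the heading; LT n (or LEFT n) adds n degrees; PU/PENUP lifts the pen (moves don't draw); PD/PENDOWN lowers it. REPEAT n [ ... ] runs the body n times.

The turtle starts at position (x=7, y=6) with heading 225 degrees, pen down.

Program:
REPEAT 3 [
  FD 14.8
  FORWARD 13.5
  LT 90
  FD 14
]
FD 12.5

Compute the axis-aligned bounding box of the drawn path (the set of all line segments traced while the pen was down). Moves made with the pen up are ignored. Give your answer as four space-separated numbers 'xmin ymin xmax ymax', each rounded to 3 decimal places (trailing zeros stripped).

Executing turtle program step by step:
Start: pos=(7,6), heading=225, pen down
REPEAT 3 [
  -- iteration 1/3 --
  FD 14.8: (7,6) -> (-3.465,-4.465) [heading=225, draw]
  FD 13.5: (-3.465,-4.465) -> (-13.011,-14.011) [heading=225, draw]
  LT 90: heading 225 -> 315
  FD 14: (-13.011,-14.011) -> (-3.112,-23.911) [heading=315, draw]
  -- iteration 2/3 --
  FD 14.8: (-3.112,-23.911) -> (7.354,-34.376) [heading=315, draw]
  FD 13.5: (7.354,-34.376) -> (16.899,-43.922) [heading=315, draw]
  LT 90: heading 315 -> 45
  FD 14: (16.899,-43.922) -> (26.799,-34.022) [heading=45, draw]
  -- iteration 3/3 --
  FD 14.8: (26.799,-34.022) -> (37.264,-23.557) [heading=45, draw]
  FD 13.5: (37.264,-23.557) -> (46.81,-14.011) [heading=45, draw]
  LT 90: heading 45 -> 135
  FD 14: (46.81,-14.011) -> (36.911,-4.112) [heading=135, draw]
]
FD 12.5: (36.911,-4.112) -> (28.072,4.727) [heading=135, draw]
Final: pos=(28.072,4.727), heading=135, 10 segment(s) drawn

Segment endpoints: x in {-13.011, -3.465, -3.112, 7, 7.354, 16.899, 26.799, 28.072, 36.911, 37.264, 46.81}, y in {-43.922, -34.376, -34.022, -23.911, -23.557, -14.011, -14.011, -4.465, -4.112, 4.727, 6}
xmin=-13.011, ymin=-43.922, xmax=46.81, ymax=6

Answer: -13.011 -43.922 46.81 6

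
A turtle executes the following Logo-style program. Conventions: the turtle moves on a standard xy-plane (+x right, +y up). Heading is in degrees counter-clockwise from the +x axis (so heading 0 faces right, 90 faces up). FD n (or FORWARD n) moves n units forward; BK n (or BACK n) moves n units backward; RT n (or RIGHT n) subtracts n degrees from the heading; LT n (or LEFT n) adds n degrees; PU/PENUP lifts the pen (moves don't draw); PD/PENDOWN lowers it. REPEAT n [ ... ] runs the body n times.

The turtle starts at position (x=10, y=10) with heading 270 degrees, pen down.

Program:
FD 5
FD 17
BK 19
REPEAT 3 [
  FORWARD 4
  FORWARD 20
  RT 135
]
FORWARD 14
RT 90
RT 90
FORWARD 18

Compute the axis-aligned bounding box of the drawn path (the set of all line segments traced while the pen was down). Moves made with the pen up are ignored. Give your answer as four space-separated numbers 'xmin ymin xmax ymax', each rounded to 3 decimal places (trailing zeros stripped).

Executing turtle program step by step:
Start: pos=(10,10), heading=270, pen down
FD 5: (10,10) -> (10,5) [heading=270, draw]
FD 17: (10,5) -> (10,-12) [heading=270, draw]
BK 19: (10,-12) -> (10,7) [heading=270, draw]
REPEAT 3 [
  -- iteration 1/3 --
  FD 4: (10,7) -> (10,3) [heading=270, draw]
  FD 20: (10,3) -> (10,-17) [heading=270, draw]
  RT 135: heading 270 -> 135
  -- iteration 2/3 --
  FD 4: (10,-17) -> (7.172,-14.172) [heading=135, draw]
  FD 20: (7.172,-14.172) -> (-6.971,-0.029) [heading=135, draw]
  RT 135: heading 135 -> 0
  -- iteration 3/3 --
  FD 4: (-6.971,-0.029) -> (-2.971,-0.029) [heading=0, draw]
  FD 20: (-2.971,-0.029) -> (17.029,-0.029) [heading=0, draw]
  RT 135: heading 0 -> 225
]
FD 14: (17.029,-0.029) -> (7.13,-9.929) [heading=225, draw]
RT 90: heading 225 -> 135
RT 90: heading 135 -> 45
FD 18: (7.13,-9.929) -> (19.858,2.799) [heading=45, draw]
Final: pos=(19.858,2.799), heading=45, 11 segment(s) drawn

Segment endpoints: x in {-6.971, -2.971, 7.13, 7.172, 10, 10, 10, 17.029, 19.858}, y in {-17, -14.172, -12, -9.929, -0.029, 2.799, 3, 5, 7, 10}
xmin=-6.971, ymin=-17, xmax=19.858, ymax=10

Answer: -6.971 -17 19.858 10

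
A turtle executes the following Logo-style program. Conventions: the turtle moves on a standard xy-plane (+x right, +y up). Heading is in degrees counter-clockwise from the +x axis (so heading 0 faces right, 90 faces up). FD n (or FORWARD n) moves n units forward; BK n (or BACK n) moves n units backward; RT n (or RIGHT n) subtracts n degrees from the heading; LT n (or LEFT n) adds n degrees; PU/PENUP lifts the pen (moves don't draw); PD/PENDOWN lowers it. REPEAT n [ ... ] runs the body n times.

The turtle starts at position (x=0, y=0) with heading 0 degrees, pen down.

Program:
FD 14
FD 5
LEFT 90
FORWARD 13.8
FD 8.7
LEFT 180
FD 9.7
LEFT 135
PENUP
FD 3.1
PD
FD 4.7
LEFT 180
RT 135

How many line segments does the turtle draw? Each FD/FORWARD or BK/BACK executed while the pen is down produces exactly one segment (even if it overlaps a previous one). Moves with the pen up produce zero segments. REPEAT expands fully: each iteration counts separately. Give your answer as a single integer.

Executing turtle program step by step:
Start: pos=(0,0), heading=0, pen down
FD 14: (0,0) -> (14,0) [heading=0, draw]
FD 5: (14,0) -> (19,0) [heading=0, draw]
LT 90: heading 0 -> 90
FD 13.8: (19,0) -> (19,13.8) [heading=90, draw]
FD 8.7: (19,13.8) -> (19,22.5) [heading=90, draw]
LT 180: heading 90 -> 270
FD 9.7: (19,22.5) -> (19,12.8) [heading=270, draw]
LT 135: heading 270 -> 45
PU: pen up
FD 3.1: (19,12.8) -> (21.192,14.992) [heading=45, move]
PD: pen down
FD 4.7: (21.192,14.992) -> (24.515,18.315) [heading=45, draw]
LT 180: heading 45 -> 225
RT 135: heading 225 -> 90
Final: pos=(24.515,18.315), heading=90, 6 segment(s) drawn
Segments drawn: 6

Answer: 6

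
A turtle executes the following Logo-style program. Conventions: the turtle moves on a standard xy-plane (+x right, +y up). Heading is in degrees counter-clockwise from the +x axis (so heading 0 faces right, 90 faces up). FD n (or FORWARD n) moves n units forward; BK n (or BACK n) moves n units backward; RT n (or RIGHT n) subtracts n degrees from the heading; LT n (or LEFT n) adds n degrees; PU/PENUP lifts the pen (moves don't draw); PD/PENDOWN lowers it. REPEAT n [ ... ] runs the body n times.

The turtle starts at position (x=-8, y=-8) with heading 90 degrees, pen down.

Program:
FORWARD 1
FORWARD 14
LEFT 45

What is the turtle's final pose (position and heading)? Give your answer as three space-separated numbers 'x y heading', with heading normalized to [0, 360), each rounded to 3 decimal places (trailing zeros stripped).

Answer: -8 7 135

Derivation:
Executing turtle program step by step:
Start: pos=(-8,-8), heading=90, pen down
FD 1: (-8,-8) -> (-8,-7) [heading=90, draw]
FD 14: (-8,-7) -> (-8,7) [heading=90, draw]
LT 45: heading 90 -> 135
Final: pos=(-8,7), heading=135, 2 segment(s) drawn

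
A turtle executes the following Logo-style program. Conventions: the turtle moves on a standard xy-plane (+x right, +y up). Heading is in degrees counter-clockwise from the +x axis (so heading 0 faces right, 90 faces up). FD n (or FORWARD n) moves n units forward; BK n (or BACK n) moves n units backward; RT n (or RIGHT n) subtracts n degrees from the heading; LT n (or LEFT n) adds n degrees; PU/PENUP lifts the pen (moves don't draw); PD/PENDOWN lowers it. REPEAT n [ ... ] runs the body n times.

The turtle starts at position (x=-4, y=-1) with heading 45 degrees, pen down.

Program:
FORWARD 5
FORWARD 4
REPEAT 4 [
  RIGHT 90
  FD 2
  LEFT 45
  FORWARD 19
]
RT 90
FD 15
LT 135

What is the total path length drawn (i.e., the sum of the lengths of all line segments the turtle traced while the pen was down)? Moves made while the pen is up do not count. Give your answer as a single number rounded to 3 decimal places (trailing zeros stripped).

Executing turtle program step by step:
Start: pos=(-4,-1), heading=45, pen down
FD 5: (-4,-1) -> (-0.464,2.536) [heading=45, draw]
FD 4: (-0.464,2.536) -> (2.364,5.364) [heading=45, draw]
REPEAT 4 [
  -- iteration 1/4 --
  RT 90: heading 45 -> 315
  FD 2: (2.364,5.364) -> (3.778,3.95) [heading=315, draw]
  LT 45: heading 315 -> 0
  FD 19: (3.778,3.95) -> (22.778,3.95) [heading=0, draw]
  -- iteration 2/4 --
  RT 90: heading 0 -> 270
  FD 2: (22.778,3.95) -> (22.778,1.95) [heading=270, draw]
  LT 45: heading 270 -> 315
  FD 19: (22.778,1.95) -> (36.213,-11.485) [heading=315, draw]
  -- iteration 3/4 --
  RT 90: heading 315 -> 225
  FD 2: (36.213,-11.485) -> (34.799,-12.899) [heading=225, draw]
  LT 45: heading 225 -> 270
  FD 19: (34.799,-12.899) -> (34.799,-31.899) [heading=270, draw]
  -- iteration 4/4 --
  RT 90: heading 270 -> 180
  FD 2: (34.799,-31.899) -> (32.799,-31.899) [heading=180, draw]
  LT 45: heading 180 -> 225
  FD 19: (32.799,-31.899) -> (19.364,-45.335) [heading=225, draw]
]
RT 90: heading 225 -> 135
FD 15: (19.364,-45.335) -> (8.757,-34.728) [heading=135, draw]
LT 135: heading 135 -> 270
Final: pos=(8.757,-34.728), heading=270, 11 segment(s) drawn

Segment lengths:
  seg 1: (-4,-1) -> (-0.464,2.536), length = 5
  seg 2: (-0.464,2.536) -> (2.364,5.364), length = 4
  seg 3: (2.364,5.364) -> (3.778,3.95), length = 2
  seg 4: (3.778,3.95) -> (22.778,3.95), length = 19
  seg 5: (22.778,3.95) -> (22.778,1.95), length = 2
  seg 6: (22.778,1.95) -> (36.213,-11.485), length = 19
  seg 7: (36.213,-11.485) -> (34.799,-12.899), length = 2
  seg 8: (34.799,-12.899) -> (34.799,-31.899), length = 19
  seg 9: (34.799,-31.899) -> (32.799,-31.899), length = 2
  seg 10: (32.799,-31.899) -> (19.364,-45.335), length = 19
  seg 11: (19.364,-45.335) -> (8.757,-34.728), length = 15
Total = 108

Answer: 108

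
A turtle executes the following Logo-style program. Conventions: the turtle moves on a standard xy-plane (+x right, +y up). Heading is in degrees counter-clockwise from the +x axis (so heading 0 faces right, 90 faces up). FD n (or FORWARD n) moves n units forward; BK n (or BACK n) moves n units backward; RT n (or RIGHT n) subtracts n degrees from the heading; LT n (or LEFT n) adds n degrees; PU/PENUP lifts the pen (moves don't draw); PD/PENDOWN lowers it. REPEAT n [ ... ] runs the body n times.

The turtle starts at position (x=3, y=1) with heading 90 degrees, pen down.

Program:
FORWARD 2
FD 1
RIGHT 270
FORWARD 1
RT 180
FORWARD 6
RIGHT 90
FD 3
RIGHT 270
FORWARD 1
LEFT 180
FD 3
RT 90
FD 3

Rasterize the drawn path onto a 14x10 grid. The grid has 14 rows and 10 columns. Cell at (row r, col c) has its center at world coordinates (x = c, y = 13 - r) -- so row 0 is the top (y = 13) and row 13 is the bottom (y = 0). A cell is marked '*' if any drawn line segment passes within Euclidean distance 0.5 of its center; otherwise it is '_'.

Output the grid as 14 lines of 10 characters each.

Answer: __________
__________
__________
__________
__________
__________
__________
__________
__________
__*******_
___*__*_*_
___*__*_*_
___*__****
__________

Derivation:
Segment 0: (3,1) -> (3,3)
Segment 1: (3,3) -> (3,4)
Segment 2: (3,4) -> (2,4)
Segment 3: (2,4) -> (8,4)
Segment 4: (8,4) -> (8,1)
Segment 5: (8,1) -> (9,1)
Segment 6: (9,1) -> (6,1)
Segment 7: (6,1) -> (6,4)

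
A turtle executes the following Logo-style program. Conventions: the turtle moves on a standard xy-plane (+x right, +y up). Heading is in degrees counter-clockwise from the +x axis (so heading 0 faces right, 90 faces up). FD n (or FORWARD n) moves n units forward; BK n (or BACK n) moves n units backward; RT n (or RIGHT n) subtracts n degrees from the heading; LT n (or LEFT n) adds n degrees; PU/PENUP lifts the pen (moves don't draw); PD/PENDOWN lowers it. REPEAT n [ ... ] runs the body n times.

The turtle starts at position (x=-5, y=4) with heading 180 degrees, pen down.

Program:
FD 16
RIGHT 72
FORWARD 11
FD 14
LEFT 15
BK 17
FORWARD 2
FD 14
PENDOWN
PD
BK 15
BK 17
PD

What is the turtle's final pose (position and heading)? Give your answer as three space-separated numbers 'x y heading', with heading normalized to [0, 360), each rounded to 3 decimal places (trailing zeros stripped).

Answer: -10.752 0.1 123

Derivation:
Executing turtle program step by step:
Start: pos=(-5,4), heading=180, pen down
FD 16: (-5,4) -> (-21,4) [heading=180, draw]
RT 72: heading 180 -> 108
FD 11: (-21,4) -> (-24.399,14.462) [heading=108, draw]
FD 14: (-24.399,14.462) -> (-28.725,27.776) [heading=108, draw]
LT 15: heading 108 -> 123
BK 17: (-28.725,27.776) -> (-19.467,13.519) [heading=123, draw]
FD 2: (-19.467,13.519) -> (-20.556,15.196) [heading=123, draw]
FD 14: (-20.556,15.196) -> (-28.181,26.938) [heading=123, draw]
PD: pen down
PD: pen down
BK 15: (-28.181,26.938) -> (-20.011,14.358) [heading=123, draw]
BK 17: (-20.011,14.358) -> (-10.752,0.1) [heading=123, draw]
PD: pen down
Final: pos=(-10.752,0.1), heading=123, 8 segment(s) drawn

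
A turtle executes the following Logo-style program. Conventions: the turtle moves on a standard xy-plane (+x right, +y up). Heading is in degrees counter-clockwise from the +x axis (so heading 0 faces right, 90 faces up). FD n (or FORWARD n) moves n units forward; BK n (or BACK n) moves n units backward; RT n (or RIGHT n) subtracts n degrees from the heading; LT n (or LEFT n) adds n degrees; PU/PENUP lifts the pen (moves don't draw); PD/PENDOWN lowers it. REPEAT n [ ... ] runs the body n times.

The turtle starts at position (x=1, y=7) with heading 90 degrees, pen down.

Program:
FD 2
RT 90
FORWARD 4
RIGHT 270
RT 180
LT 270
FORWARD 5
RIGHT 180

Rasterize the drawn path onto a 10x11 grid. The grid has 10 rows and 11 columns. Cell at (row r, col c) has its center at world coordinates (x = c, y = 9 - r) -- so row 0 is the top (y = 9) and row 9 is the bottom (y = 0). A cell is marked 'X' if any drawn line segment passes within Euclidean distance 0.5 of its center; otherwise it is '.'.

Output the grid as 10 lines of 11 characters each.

Answer: XXXXXX.....
.X.........
.X.........
...........
...........
...........
...........
...........
...........
...........

Derivation:
Segment 0: (1,7) -> (1,9)
Segment 1: (1,9) -> (5,9)
Segment 2: (5,9) -> (0,9)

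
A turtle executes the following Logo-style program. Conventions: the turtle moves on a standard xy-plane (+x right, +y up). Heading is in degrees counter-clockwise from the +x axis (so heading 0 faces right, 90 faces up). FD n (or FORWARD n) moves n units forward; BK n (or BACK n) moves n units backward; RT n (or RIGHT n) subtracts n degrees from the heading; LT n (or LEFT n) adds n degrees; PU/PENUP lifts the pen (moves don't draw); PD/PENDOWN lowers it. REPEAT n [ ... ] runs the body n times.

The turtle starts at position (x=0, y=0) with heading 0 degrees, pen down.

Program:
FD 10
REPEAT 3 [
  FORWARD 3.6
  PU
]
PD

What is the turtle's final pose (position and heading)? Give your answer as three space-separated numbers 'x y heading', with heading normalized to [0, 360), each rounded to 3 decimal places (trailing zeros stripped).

Executing turtle program step by step:
Start: pos=(0,0), heading=0, pen down
FD 10: (0,0) -> (10,0) [heading=0, draw]
REPEAT 3 [
  -- iteration 1/3 --
  FD 3.6: (10,0) -> (13.6,0) [heading=0, draw]
  PU: pen up
  -- iteration 2/3 --
  FD 3.6: (13.6,0) -> (17.2,0) [heading=0, move]
  PU: pen up
  -- iteration 3/3 --
  FD 3.6: (17.2,0) -> (20.8,0) [heading=0, move]
  PU: pen up
]
PD: pen down
Final: pos=(20.8,0), heading=0, 2 segment(s) drawn

Answer: 20.8 0 0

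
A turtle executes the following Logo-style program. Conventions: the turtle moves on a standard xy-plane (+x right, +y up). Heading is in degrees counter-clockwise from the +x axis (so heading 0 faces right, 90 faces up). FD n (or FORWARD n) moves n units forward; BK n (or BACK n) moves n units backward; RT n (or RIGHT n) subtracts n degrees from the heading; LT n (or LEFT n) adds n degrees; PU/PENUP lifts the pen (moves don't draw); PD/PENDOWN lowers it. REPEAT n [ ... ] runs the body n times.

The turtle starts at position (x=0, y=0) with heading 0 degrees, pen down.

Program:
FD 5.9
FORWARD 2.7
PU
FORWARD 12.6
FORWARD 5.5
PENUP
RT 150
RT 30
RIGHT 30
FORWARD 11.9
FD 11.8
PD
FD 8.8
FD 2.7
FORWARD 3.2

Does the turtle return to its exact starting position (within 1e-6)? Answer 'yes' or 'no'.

Answer: no

Derivation:
Executing turtle program step by step:
Start: pos=(0,0), heading=0, pen down
FD 5.9: (0,0) -> (5.9,0) [heading=0, draw]
FD 2.7: (5.9,0) -> (8.6,0) [heading=0, draw]
PU: pen up
FD 12.6: (8.6,0) -> (21.2,0) [heading=0, move]
FD 5.5: (21.2,0) -> (26.7,0) [heading=0, move]
PU: pen up
RT 150: heading 0 -> 210
RT 30: heading 210 -> 180
RT 30: heading 180 -> 150
FD 11.9: (26.7,0) -> (16.394,5.95) [heading=150, move]
FD 11.8: (16.394,5.95) -> (6.175,11.85) [heading=150, move]
PD: pen down
FD 8.8: (6.175,11.85) -> (-1.446,16.25) [heading=150, draw]
FD 2.7: (-1.446,16.25) -> (-3.784,17.6) [heading=150, draw]
FD 3.2: (-3.784,17.6) -> (-6.555,19.2) [heading=150, draw]
Final: pos=(-6.555,19.2), heading=150, 5 segment(s) drawn

Start position: (0, 0)
Final position: (-6.555, 19.2)
Distance = 20.288; >= 1e-6 -> NOT closed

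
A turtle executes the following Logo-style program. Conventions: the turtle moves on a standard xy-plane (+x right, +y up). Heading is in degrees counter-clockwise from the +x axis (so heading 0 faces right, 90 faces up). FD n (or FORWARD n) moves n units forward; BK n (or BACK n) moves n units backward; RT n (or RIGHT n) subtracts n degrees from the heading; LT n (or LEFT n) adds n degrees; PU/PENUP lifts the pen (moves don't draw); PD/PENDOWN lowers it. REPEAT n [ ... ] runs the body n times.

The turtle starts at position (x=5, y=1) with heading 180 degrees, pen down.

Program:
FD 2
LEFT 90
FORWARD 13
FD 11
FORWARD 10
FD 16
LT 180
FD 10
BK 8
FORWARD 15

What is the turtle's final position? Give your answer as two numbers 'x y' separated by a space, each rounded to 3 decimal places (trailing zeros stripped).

Executing turtle program step by step:
Start: pos=(5,1), heading=180, pen down
FD 2: (5,1) -> (3,1) [heading=180, draw]
LT 90: heading 180 -> 270
FD 13: (3,1) -> (3,-12) [heading=270, draw]
FD 11: (3,-12) -> (3,-23) [heading=270, draw]
FD 10: (3,-23) -> (3,-33) [heading=270, draw]
FD 16: (3,-33) -> (3,-49) [heading=270, draw]
LT 180: heading 270 -> 90
FD 10: (3,-49) -> (3,-39) [heading=90, draw]
BK 8: (3,-39) -> (3,-47) [heading=90, draw]
FD 15: (3,-47) -> (3,-32) [heading=90, draw]
Final: pos=(3,-32), heading=90, 8 segment(s) drawn

Answer: 3 -32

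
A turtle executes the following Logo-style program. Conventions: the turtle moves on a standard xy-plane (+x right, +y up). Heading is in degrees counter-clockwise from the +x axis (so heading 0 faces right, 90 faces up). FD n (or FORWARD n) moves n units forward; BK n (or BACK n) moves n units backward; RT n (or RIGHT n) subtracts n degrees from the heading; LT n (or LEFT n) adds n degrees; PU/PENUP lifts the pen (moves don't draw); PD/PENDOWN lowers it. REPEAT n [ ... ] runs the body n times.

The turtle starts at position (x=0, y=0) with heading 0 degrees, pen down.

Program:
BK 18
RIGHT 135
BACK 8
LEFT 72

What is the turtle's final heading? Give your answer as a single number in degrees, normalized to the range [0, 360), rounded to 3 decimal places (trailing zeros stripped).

Executing turtle program step by step:
Start: pos=(0,0), heading=0, pen down
BK 18: (0,0) -> (-18,0) [heading=0, draw]
RT 135: heading 0 -> 225
BK 8: (-18,0) -> (-12.343,5.657) [heading=225, draw]
LT 72: heading 225 -> 297
Final: pos=(-12.343,5.657), heading=297, 2 segment(s) drawn

Answer: 297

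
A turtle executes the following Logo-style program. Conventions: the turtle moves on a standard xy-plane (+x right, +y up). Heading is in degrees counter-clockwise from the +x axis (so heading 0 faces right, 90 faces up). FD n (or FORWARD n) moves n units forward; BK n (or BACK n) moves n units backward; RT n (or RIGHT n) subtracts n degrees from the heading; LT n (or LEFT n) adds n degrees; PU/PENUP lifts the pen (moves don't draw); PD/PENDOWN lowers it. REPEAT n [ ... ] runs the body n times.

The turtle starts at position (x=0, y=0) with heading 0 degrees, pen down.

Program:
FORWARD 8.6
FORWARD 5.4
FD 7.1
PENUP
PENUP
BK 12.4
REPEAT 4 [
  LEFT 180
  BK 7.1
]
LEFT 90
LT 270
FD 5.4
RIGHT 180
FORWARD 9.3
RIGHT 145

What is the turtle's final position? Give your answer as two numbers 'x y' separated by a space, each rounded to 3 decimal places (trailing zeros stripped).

Answer: 4.8 0

Derivation:
Executing turtle program step by step:
Start: pos=(0,0), heading=0, pen down
FD 8.6: (0,0) -> (8.6,0) [heading=0, draw]
FD 5.4: (8.6,0) -> (14,0) [heading=0, draw]
FD 7.1: (14,0) -> (21.1,0) [heading=0, draw]
PU: pen up
PU: pen up
BK 12.4: (21.1,0) -> (8.7,0) [heading=0, move]
REPEAT 4 [
  -- iteration 1/4 --
  LT 180: heading 0 -> 180
  BK 7.1: (8.7,0) -> (15.8,0) [heading=180, move]
  -- iteration 2/4 --
  LT 180: heading 180 -> 0
  BK 7.1: (15.8,0) -> (8.7,0) [heading=0, move]
  -- iteration 3/4 --
  LT 180: heading 0 -> 180
  BK 7.1: (8.7,0) -> (15.8,0) [heading=180, move]
  -- iteration 4/4 --
  LT 180: heading 180 -> 0
  BK 7.1: (15.8,0) -> (8.7,0) [heading=0, move]
]
LT 90: heading 0 -> 90
LT 270: heading 90 -> 0
FD 5.4: (8.7,0) -> (14.1,0) [heading=0, move]
RT 180: heading 0 -> 180
FD 9.3: (14.1,0) -> (4.8,0) [heading=180, move]
RT 145: heading 180 -> 35
Final: pos=(4.8,0), heading=35, 3 segment(s) drawn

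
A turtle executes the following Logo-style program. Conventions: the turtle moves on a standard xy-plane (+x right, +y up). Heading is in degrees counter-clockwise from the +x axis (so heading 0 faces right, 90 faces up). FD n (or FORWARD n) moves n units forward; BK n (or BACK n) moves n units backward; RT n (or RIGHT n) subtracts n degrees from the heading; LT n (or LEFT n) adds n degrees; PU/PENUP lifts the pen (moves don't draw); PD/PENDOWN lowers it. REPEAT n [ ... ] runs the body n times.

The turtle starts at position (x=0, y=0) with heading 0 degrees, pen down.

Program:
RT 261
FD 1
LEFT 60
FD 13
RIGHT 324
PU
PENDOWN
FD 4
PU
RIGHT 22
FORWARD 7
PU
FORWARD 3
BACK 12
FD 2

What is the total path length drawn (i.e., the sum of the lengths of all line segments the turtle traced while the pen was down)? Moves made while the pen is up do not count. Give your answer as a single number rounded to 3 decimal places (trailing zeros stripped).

Executing turtle program step by step:
Start: pos=(0,0), heading=0, pen down
RT 261: heading 0 -> 99
FD 1: (0,0) -> (-0.156,0.988) [heading=99, draw]
LT 60: heading 99 -> 159
FD 13: (-0.156,0.988) -> (-12.293,5.646) [heading=159, draw]
RT 324: heading 159 -> 195
PU: pen up
PD: pen down
FD 4: (-12.293,5.646) -> (-16.157,4.611) [heading=195, draw]
PU: pen up
RT 22: heading 195 -> 173
FD 7: (-16.157,4.611) -> (-23.105,5.464) [heading=173, move]
PU: pen up
FD 3: (-23.105,5.464) -> (-26.082,5.83) [heading=173, move]
BK 12: (-26.082,5.83) -> (-14.172,4.367) [heading=173, move]
FD 2: (-14.172,4.367) -> (-16.157,4.611) [heading=173, move]
Final: pos=(-16.157,4.611), heading=173, 3 segment(s) drawn

Segment lengths:
  seg 1: (0,0) -> (-0.156,0.988), length = 1
  seg 2: (-0.156,0.988) -> (-12.293,5.646), length = 13
  seg 3: (-12.293,5.646) -> (-16.157,4.611), length = 4
Total = 18

Answer: 18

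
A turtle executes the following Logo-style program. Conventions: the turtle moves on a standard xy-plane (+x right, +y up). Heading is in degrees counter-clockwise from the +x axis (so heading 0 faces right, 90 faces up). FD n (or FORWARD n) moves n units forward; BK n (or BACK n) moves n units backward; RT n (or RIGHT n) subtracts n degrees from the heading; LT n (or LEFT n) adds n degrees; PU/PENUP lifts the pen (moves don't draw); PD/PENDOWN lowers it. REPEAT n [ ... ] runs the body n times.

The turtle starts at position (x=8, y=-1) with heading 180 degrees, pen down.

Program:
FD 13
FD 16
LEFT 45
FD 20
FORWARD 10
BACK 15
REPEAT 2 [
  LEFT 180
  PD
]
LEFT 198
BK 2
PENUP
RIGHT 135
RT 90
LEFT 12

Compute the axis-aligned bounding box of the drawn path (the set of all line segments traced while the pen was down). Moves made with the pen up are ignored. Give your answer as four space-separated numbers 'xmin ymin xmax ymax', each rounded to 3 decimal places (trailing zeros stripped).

Answer: -42.213 -22.213 8 -1

Derivation:
Executing turtle program step by step:
Start: pos=(8,-1), heading=180, pen down
FD 13: (8,-1) -> (-5,-1) [heading=180, draw]
FD 16: (-5,-1) -> (-21,-1) [heading=180, draw]
LT 45: heading 180 -> 225
FD 20: (-21,-1) -> (-35.142,-15.142) [heading=225, draw]
FD 10: (-35.142,-15.142) -> (-42.213,-22.213) [heading=225, draw]
BK 15: (-42.213,-22.213) -> (-31.607,-11.607) [heading=225, draw]
REPEAT 2 [
  -- iteration 1/2 --
  LT 180: heading 225 -> 45
  PD: pen down
  -- iteration 2/2 --
  LT 180: heading 45 -> 225
  PD: pen down
]
LT 198: heading 225 -> 63
BK 2: (-31.607,-11.607) -> (-32.515,-13.389) [heading=63, draw]
PU: pen up
RT 135: heading 63 -> 288
RT 90: heading 288 -> 198
LT 12: heading 198 -> 210
Final: pos=(-32.515,-13.389), heading=210, 6 segment(s) drawn

Segment endpoints: x in {-42.213, -35.142, -32.515, -31.607, -21, -5, 8}, y in {-22.213, -15.142, -13.389, -11.607, -1, -1, -1}
xmin=-42.213, ymin=-22.213, xmax=8, ymax=-1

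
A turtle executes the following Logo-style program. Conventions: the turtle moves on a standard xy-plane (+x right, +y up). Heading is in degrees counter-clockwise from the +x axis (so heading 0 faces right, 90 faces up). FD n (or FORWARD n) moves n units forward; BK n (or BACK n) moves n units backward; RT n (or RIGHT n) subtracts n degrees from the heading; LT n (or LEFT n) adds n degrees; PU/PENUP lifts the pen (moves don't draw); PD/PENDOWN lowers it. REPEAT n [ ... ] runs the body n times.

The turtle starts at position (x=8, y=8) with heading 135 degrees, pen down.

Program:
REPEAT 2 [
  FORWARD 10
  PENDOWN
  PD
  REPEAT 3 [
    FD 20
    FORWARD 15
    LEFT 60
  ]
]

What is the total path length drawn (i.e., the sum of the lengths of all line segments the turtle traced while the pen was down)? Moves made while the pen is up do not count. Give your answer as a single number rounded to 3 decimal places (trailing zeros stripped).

Executing turtle program step by step:
Start: pos=(8,8), heading=135, pen down
REPEAT 2 [
  -- iteration 1/2 --
  FD 10: (8,8) -> (0.929,15.071) [heading=135, draw]
  PD: pen down
  PD: pen down
  REPEAT 3 [
    -- iteration 1/3 --
    FD 20: (0.929,15.071) -> (-13.213,29.213) [heading=135, draw]
    FD 15: (-13.213,29.213) -> (-23.82,39.82) [heading=135, draw]
    LT 60: heading 135 -> 195
    -- iteration 2/3 --
    FD 20: (-23.82,39.82) -> (-43.138,34.643) [heading=195, draw]
    FD 15: (-43.138,34.643) -> (-57.627,30.761) [heading=195, draw]
    LT 60: heading 195 -> 255
    -- iteration 3/3 --
    FD 20: (-57.627,30.761) -> (-62.804,11.443) [heading=255, draw]
    FD 15: (-62.804,11.443) -> (-66.686,-3.046) [heading=255, draw]
    LT 60: heading 255 -> 315
  ]
  -- iteration 2/2 --
  FD 10: (-66.686,-3.046) -> (-59.615,-10.117) [heading=315, draw]
  PD: pen down
  PD: pen down
  REPEAT 3 [
    -- iteration 1/3 --
    FD 20: (-59.615,-10.117) -> (-45.473,-24.259) [heading=315, draw]
    FD 15: (-45.473,-24.259) -> (-34.866,-34.866) [heading=315, draw]
    LT 60: heading 315 -> 15
    -- iteration 2/3 --
    FD 20: (-34.866,-34.866) -> (-15.548,-29.69) [heading=15, draw]
    FD 15: (-15.548,-29.69) -> (-1.059,-25.807) [heading=15, draw]
    LT 60: heading 15 -> 75
    -- iteration 3/3 --
    FD 20: (-1.059,-25.807) -> (4.118,-6.489) [heading=75, draw]
    FD 15: (4.118,-6.489) -> (8,8) [heading=75, draw]
    LT 60: heading 75 -> 135
  ]
]
Final: pos=(8,8), heading=135, 14 segment(s) drawn

Segment lengths:
  seg 1: (8,8) -> (0.929,15.071), length = 10
  seg 2: (0.929,15.071) -> (-13.213,29.213), length = 20
  seg 3: (-13.213,29.213) -> (-23.82,39.82), length = 15
  seg 4: (-23.82,39.82) -> (-43.138,34.643), length = 20
  seg 5: (-43.138,34.643) -> (-57.627,30.761), length = 15
  seg 6: (-57.627,30.761) -> (-62.804,11.443), length = 20
  seg 7: (-62.804,11.443) -> (-66.686,-3.046), length = 15
  seg 8: (-66.686,-3.046) -> (-59.615,-10.117), length = 10
  seg 9: (-59.615,-10.117) -> (-45.473,-24.259), length = 20
  seg 10: (-45.473,-24.259) -> (-34.866,-34.866), length = 15
  seg 11: (-34.866,-34.866) -> (-15.548,-29.69), length = 20
  seg 12: (-15.548,-29.69) -> (-1.059,-25.807), length = 15
  seg 13: (-1.059,-25.807) -> (4.118,-6.489), length = 20
  seg 14: (4.118,-6.489) -> (8,8), length = 15
Total = 230

Answer: 230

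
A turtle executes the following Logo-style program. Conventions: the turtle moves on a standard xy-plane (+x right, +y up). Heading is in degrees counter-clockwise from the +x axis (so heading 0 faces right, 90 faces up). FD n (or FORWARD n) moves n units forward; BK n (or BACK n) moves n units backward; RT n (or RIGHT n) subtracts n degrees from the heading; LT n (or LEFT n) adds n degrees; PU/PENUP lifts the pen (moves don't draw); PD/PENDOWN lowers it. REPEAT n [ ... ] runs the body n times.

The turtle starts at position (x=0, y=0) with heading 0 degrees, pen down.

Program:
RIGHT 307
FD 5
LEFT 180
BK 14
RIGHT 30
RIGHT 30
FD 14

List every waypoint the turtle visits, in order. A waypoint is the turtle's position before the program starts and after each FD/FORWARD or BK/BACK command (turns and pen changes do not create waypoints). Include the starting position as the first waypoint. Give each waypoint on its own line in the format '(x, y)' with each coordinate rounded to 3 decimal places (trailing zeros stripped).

Executing turtle program step by step:
Start: pos=(0,0), heading=0, pen down
RT 307: heading 0 -> 53
FD 5: (0,0) -> (3.009,3.993) [heading=53, draw]
LT 180: heading 53 -> 233
BK 14: (3.009,3.993) -> (11.434,15.174) [heading=233, draw]
RT 30: heading 233 -> 203
RT 30: heading 203 -> 173
FD 14: (11.434,15.174) -> (-2.461,16.88) [heading=173, draw]
Final: pos=(-2.461,16.88), heading=173, 3 segment(s) drawn
Waypoints (4 total):
(0, 0)
(3.009, 3.993)
(11.434, 15.174)
(-2.461, 16.88)

Answer: (0, 0)
(3.009, 3.993)
(11.434, 15.174)
(-2.461, 16.88)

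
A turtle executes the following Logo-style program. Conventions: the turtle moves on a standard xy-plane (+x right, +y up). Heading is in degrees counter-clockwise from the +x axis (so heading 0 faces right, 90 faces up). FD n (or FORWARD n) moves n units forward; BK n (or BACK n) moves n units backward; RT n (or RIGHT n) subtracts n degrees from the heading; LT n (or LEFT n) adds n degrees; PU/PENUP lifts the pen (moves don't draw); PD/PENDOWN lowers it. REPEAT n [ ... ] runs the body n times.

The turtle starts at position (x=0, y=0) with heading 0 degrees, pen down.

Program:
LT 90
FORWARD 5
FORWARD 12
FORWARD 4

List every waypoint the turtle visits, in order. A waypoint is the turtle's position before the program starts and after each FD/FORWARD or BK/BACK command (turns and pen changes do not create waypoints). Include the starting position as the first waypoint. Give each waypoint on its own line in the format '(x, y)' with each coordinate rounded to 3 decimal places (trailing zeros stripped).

Answer: (0, 0)
(0, 5)
(0, 17)
(0, 21)

Derivation:
Executing turtle program step by step:
Start: pos=(0,0), heading=0, pen down
LT 90: heading 0 -> 90
FD 5: (0,0) -> (0,5) [heading=90, draw]
FD 12: (0,5) -> (0,17) [heading=90, draw]
FD 4: (0,17) -> (0,21) [heading=90, draw]
Final: pos=(0,21), heading=90, 3 segment(s) drawn
Waypoints (4 total):
(0, 0)
(0, 5)
(0, 17)
(0, 21)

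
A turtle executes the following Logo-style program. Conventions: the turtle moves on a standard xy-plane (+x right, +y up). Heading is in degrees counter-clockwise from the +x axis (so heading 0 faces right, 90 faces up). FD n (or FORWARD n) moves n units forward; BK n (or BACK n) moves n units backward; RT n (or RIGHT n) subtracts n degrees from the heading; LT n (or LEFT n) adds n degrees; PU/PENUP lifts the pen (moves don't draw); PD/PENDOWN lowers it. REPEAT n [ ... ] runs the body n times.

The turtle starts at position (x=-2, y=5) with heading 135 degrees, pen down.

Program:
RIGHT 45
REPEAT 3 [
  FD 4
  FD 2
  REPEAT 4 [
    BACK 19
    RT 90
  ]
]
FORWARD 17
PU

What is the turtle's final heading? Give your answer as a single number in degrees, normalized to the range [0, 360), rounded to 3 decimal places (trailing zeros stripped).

Executing turtle program step by step:
Start: pos=(-2,5), heading=135, pen down
RT 45: heading 135 -> 90
REPEAT 3 [
  -- iteration 1/3 --
  FD 4: (-2,5) -> (-2,9) [heading=90, draw]
  FD 2: (-2,9) -> (-2,11) [heading=90, draw]
  REPEAT 4 [
    -- iteration 1/4 --
    BK 19: (-2,11) -> (-2,-8) [heading=90, draw]
    RT 90: heading 90 -> 0
    -- iteration 2/4 --
    BK 19: (-2,-8) -> (-21,-8) [heading=0, draw]
    RT 90: heading 0 -> 270
    -- iteration 3/4 --
    BK 19: (-21,-8) -> (-21,11) [heading=270, draw]
    RT 90: heading 270 -> 180
    -- iteration 4/4 --
    BK 19: (-21,11) -> (-2,11) [heading=180, draw]
    RT 90: heading 180 -> 90
  ]
  -- iteration 2/3 --
  FD 4: (-2,11) -> (-2,15) [heading=90, draw]
  FD 2: (-2,15) -> (-2,17) [heading=90, draw]
  REPEAT 4 [
    -- iteration 1/4 --
    BK 19: (-2,17) -> (-2,-2) [heading=90, draw]
    RT 90: heading 90 -> 0
    -- iteration 2/4 --
    BK 19: (-2,-2) -> (-21,-2) [heading=0, draw]
    RT 90: heading 0 -> 270
    -- iteration 3/4 --
    BK 19: (-21,-2) -> (-21,17) [heading=270, draw]
    RT 90: heading 270 -> 180
    -- iteration 4/4 --
    BK 19: (-21,17) -> (-2,17) [heading=180, draw]
    RT 90: heading 180 -> 90
  ]
  -- iteration 3/3 --
  FD 4: (-2,17) -> (-2,21) [heading=90, draw]
  FD 2: (-2,21) -> (-2,23) [heading=90, draw]
  REPEAT 4 [
    -- iteration 1/4 --
    BK 19: (-2,23) -> (-2,4) [heading=90, draw]
    RT 90: heading 90 -> 0
    -- iteration 2/4 --
    BK 19: (-2,4) -> (-21,4) [heading=0, draw]
    RT 90: heading 0 -> 270
    -- iteration 3/4 --
    BK 19: (-21,4) -> (-21,23) [heading=270, draw]
    RT 90: heading 270 -> 180
    -- iteration 4/4 --
    BK 19: (-21,23) -> (-2,23) [heading=180, draw]
    RT 90: heading 180 -> 90
  ]
]
FD 17: (-2,23) -> (-2,40) [heading=90, draw]
PU: pen up
Final: pos=(-2,40), heading=90, 19 segment(s) drawn

Answer: 90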